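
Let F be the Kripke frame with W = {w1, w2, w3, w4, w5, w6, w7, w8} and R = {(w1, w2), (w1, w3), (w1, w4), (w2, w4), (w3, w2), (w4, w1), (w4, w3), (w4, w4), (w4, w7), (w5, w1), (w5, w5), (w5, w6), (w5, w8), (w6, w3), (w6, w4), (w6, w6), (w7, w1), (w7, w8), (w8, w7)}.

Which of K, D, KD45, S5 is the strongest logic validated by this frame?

Serial (axiom D): yes — every world has a successor (e.g. w1 R w2).
Euclidean (axiom 5): no — w1 R w2 and w1 R w3, but not w2 R w3.
Transitive (axiom 4): no — w1 R w4 and w4 R w7, but not w1 R w7.
Reflexive (axiom T): no — w1 is not related to itself.
So F validates K, D; KD45 would additionally require R to be Euclidean and transitive. The strongest is D.

D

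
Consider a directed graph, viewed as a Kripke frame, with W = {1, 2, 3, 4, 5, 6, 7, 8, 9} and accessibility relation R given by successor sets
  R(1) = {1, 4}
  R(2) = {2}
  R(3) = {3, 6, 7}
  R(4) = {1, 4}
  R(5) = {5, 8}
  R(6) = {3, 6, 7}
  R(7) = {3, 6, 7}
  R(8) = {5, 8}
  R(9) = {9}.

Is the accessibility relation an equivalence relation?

Yes

Reflexive: yes — every world is R-related to itself.
Symmetric: yes — every pair in R has its reverse in R.
Transitive: yes — every two-step R-path is closed by a direct edge.
So R is an equivalence relation.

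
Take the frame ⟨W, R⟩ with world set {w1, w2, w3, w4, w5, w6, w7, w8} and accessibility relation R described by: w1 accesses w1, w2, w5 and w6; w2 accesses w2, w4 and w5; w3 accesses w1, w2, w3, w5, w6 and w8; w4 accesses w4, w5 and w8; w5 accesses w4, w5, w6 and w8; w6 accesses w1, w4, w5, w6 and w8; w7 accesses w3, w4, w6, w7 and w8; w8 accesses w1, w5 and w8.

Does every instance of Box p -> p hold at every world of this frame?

Yes

The schema T characterises exactly the reflexive frames.
Reflexive: yes — every world is R-related to itself.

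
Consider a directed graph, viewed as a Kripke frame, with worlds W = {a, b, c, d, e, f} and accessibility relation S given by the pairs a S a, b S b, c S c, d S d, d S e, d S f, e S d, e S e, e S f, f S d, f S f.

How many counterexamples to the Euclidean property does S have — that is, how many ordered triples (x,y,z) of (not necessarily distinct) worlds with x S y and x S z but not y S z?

2

Enumerating: (d,f,e), (e,f,e).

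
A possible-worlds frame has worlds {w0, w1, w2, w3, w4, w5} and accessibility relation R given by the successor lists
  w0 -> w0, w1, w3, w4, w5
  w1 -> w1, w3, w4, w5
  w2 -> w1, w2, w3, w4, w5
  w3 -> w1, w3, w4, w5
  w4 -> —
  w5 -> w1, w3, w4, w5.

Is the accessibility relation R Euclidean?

No

Euclidean: no — w0 R w4 and w0 R w1, but not w4 R w1.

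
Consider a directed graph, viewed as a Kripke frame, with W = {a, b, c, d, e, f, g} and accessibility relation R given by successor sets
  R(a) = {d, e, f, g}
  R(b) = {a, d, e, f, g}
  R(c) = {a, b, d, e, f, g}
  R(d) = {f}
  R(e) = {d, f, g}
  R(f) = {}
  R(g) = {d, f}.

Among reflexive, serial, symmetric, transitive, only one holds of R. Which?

Reflexive: no — a is not related to itself.
Serial: no — f has no R-successor.
Symmetric: no — a R d but not d R a.
Transitive: yes — every two-step R-path is closed by a direct edge.
Only transitive holds.

transitive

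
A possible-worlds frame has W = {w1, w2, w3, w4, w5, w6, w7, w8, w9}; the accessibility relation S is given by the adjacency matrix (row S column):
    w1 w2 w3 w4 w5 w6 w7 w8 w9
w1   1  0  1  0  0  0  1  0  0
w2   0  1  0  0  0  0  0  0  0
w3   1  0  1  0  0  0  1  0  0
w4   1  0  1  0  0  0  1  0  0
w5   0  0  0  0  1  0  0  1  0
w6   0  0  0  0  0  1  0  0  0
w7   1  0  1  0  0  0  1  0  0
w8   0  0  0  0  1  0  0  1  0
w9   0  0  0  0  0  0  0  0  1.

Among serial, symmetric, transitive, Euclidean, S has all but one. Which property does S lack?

symmetric

Serial: yes — every world has a successor (e.g. w1 S w1).
Symmetric: no — w4 S w1 but not w1 S w4.
Transitive: yes — every two-step S-path is closed by a direct edge.
Euclidean: yes — any two successors of a common world are S-related.
Only symmetric fails.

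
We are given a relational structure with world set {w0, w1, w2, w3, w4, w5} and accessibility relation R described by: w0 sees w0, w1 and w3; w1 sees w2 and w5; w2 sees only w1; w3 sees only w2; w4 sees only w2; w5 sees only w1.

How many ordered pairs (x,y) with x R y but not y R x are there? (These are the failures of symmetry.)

Enumerating: (w0,w1), (w0,w3), (w3,w2), (w4,w2).

4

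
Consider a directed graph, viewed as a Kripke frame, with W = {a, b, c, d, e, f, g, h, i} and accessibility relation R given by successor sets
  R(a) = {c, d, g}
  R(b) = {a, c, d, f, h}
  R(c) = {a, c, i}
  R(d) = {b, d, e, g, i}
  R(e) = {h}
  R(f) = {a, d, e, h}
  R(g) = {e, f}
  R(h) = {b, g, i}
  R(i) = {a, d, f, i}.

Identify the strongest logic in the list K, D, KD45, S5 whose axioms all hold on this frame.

Serial (axiom D): yes — every world has a successor (e.g. a R c).
Euclidean (axiom 5): no — a R c and a R d, but not c R d.
Transitive (axiom 4): no — a R c and c R i, but not a R i.
Reflexive (axiom T): no — a is not related to itself.
So F validates K, D; KD45 would additionally require R to be Euclidean and transitive. The strongest is D.

D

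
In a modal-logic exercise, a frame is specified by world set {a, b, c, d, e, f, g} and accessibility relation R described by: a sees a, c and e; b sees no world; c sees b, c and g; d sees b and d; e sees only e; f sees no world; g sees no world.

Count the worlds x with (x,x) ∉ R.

3

Enumerating: b, f, g.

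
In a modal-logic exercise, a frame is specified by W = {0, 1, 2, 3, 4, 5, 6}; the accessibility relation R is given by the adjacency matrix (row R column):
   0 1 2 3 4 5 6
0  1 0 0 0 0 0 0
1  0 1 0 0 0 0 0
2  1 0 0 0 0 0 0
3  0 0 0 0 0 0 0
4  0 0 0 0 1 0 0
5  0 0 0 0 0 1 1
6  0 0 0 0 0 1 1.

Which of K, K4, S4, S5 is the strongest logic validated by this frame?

Transitive (axiom 4): yes — every two-step R-path is closed by a direct edge.
Reflexive (axiom T): no — 2 is not related to itself.
Euclidean (axiom 5): yes — any two successors of a common world are R-related.
So F validates K, K4; S4 would additionally require R to be reflexive. The strongest is K4.

K4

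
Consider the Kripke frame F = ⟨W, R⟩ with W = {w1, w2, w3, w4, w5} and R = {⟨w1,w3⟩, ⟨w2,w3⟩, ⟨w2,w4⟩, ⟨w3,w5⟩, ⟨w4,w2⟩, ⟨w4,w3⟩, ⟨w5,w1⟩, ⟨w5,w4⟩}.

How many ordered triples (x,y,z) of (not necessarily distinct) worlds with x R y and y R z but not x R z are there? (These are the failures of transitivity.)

10

Enumerating: (w1,w3,w5), (w2,w3,w5), (w2,w4,w2), (w3,w5,w1), (w3,w5,w4), (w4,w2,w4), (w4,w3,w5), (w5,w1,w3), (w5,w4,w2), (w5,w4,w3).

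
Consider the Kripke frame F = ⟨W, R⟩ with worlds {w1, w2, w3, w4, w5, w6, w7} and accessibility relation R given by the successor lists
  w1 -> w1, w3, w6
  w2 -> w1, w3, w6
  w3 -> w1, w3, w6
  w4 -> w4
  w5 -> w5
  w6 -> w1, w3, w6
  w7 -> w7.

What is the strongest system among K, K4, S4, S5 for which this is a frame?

K4

Transitive (axiom 4): yes — every two-step R-path is closed by a direct edge.
Reflexive (axiom T): no — w2 is not related to itself.
Euclidean (axiom 5): yes — any two successors of a common world are R-related.
So F validates K, K4; S4 would additionally require R to be reflexive. The strongest is K4.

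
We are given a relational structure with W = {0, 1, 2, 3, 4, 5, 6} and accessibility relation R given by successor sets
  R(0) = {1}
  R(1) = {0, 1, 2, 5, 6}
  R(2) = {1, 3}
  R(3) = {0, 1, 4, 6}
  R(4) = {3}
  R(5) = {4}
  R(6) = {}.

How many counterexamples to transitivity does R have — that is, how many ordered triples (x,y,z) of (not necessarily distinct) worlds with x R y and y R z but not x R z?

Enumerating: (0,1,0), (0,1,2), (0,1,5), (0,1,6), (1,2,3), (1,5,4), (2,1,0), (2,1,2), (2,1,5), (2,1,6), (2,3,0), (2,3,4), … and 9 more.
Total: 21.

21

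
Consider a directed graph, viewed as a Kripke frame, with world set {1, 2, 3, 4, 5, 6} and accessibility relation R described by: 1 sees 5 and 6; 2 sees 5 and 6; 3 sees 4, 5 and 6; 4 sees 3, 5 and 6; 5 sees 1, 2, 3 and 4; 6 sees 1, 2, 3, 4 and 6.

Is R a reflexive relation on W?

Reflexive: no — 1 is not related to itself.

No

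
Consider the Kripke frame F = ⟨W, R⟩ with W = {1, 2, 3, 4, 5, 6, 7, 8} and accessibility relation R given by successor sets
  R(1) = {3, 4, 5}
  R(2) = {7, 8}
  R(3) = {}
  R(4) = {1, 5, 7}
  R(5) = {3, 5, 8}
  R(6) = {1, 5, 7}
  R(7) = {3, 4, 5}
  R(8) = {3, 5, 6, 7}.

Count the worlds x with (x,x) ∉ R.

7

Enumerating: 1, 2, 3, 4, 6, 7, 8.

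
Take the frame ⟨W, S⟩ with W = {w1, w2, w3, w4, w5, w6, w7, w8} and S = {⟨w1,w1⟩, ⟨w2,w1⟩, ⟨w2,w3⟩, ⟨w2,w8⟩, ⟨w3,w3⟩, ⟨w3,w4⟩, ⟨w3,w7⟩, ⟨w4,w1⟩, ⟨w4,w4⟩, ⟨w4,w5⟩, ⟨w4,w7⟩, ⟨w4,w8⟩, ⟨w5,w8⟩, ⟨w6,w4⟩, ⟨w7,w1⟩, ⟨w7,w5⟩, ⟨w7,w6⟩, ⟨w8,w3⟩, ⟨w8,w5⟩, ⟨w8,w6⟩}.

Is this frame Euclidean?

Euclidean: no — w2 S w1 and w2 S w3, but not w1 S w3.

No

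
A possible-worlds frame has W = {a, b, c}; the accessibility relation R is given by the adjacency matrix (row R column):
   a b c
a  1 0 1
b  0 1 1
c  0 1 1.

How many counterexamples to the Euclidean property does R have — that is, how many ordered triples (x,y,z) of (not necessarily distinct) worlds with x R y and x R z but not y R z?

1

Enumerating: (a,c,a).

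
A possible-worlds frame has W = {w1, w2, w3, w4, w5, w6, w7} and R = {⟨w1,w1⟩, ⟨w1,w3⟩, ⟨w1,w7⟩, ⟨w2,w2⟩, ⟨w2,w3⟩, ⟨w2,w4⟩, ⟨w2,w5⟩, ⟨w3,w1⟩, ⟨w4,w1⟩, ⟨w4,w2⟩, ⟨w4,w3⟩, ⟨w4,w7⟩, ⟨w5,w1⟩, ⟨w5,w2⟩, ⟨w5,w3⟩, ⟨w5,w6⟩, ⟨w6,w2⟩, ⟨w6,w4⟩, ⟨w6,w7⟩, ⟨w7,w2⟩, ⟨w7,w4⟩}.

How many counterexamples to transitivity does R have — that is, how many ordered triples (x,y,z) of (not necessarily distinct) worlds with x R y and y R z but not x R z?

26

Enumerating: (w1,w7,w2), (w1,w7,w4), (w2,w3,w1), (w2,w4,w1), (w2,w4,w7), (w2,w5,w1), (w2,w5,w6), (w3,w1,w3), (w3,w1,w7), (w4,w2,w4), (w4,w2,w5), (w4,w7,w4), … and 14 more.
Total: 26.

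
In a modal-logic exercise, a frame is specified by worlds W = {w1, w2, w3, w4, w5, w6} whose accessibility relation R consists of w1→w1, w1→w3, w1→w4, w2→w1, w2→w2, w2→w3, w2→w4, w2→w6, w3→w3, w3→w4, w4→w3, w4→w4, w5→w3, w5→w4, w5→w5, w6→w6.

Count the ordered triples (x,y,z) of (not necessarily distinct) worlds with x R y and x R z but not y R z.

16

Enumerating: (w1,w3,w1), (w1,w4,w1), (w2,w1,w2), (w2,w1,w6), (w2,w3,w1), (w2,w3,w2), (w2,w3,w6), (w2,w4,w1), (w2,w4,w2), (w2,w4,w6), (w2,w6,w1), (w2,w6,w2), (w2,w6,w3), (w2,w6,w4), (w5,w3,w5), (w5,w4,w5).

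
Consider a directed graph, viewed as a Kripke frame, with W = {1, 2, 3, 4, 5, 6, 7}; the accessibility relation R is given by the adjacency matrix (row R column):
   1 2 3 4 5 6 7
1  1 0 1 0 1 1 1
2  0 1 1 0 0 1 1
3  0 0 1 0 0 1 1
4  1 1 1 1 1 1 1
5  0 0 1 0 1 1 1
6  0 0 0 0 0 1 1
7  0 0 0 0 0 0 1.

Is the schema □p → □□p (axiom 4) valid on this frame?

The schema 4 characterises exactly the transitive frames.
Transitive: yes — every two-step R-path is closed by a direct edge.

Yes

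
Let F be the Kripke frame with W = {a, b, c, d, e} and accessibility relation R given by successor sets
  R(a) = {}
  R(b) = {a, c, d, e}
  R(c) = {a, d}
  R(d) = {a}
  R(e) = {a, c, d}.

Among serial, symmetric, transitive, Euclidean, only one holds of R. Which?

transitive

Serial: no — a has no R-successor.
Symmetric: no — b R a but not a R b.
Transitive: yes — every two-step R-path is closed by a direct edge.
Euclidean: no — b R a and b R c, but not a R c.
Only transitive holds.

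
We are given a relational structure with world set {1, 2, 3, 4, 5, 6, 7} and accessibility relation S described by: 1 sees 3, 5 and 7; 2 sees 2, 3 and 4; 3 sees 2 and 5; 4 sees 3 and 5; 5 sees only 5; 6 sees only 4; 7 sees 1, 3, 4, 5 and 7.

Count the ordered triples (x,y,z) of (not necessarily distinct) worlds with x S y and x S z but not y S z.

Enumerating: (1,3,3), (1,3,7), (1,5,3), (1,5,7), (2,3,3), (2,3,4), (2,4,2), (2,4,4), (3,2,5), (3,5,2), (4,3,3), (4,5,3), … and 14 more.
Total: 26.

26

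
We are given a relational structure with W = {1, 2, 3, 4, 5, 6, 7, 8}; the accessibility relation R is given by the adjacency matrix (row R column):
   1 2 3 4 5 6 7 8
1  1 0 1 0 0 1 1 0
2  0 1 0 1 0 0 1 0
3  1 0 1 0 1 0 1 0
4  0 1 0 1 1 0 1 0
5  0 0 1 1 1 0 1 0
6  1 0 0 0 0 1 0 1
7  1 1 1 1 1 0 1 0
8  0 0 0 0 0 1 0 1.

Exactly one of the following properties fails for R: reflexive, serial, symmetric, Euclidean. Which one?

Reflexive: yes — every world is R-related to itself.
Serial: yes — every world has a successor (e.g. 1 R 1).
Symmetric: yes — every pair in R has its reverse in R.
Euclidean: no — 1 R 3 and 1 R 6, but not 3 R 6.
Only Euclidean fails.

Euclidean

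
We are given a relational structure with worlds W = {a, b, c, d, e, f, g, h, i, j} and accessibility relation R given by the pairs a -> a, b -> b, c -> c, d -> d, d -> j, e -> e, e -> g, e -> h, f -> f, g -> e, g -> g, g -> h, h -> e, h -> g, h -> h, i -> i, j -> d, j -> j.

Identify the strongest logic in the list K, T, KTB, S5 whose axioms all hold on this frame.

S5

Reflexive (axiom T): yes — every world is R-related to itself.
Symmetric (axiom B): yes — every pair in R has its reverse in R.
Euclidean (axiom 5): yes — any two successors of a common world are R-related.
So F validates K, T, KTB, S5. The strongest is S5.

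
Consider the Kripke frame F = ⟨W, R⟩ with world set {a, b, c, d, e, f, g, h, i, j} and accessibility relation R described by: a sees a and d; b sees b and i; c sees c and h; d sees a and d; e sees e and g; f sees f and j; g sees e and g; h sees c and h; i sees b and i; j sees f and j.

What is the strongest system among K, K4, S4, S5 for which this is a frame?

Transitive (axiom 4): yes — every two-step R-path is closed by a direct edge.
Reflexive (axiom T): yes — every world is R-related to itself.
Euclidean (axiom 5): yes — any two successors of a common world are R-related.
So F validates K, K4, S4, S5. The strongest is S5.

S5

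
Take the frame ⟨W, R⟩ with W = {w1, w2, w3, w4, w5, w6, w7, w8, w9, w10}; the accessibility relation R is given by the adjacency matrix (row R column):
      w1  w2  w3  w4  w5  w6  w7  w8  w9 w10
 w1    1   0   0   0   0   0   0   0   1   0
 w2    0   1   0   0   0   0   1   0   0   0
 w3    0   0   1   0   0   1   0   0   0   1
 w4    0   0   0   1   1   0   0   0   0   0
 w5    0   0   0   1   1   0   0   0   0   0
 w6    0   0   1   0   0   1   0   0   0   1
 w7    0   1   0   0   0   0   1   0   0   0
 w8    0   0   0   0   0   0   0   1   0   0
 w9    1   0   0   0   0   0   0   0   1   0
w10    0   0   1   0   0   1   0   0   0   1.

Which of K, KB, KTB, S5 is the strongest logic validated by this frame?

S5

Symmetric (axiom B): yes — every pair in R has its reverse in R.
Reflexive (axiom T): yes — every world is R-related to itself.
Euclidean (axiom 5): yes — any two successors of a common world are R-related.
So F validates K, KB, KTB, S5. The strongest is S5.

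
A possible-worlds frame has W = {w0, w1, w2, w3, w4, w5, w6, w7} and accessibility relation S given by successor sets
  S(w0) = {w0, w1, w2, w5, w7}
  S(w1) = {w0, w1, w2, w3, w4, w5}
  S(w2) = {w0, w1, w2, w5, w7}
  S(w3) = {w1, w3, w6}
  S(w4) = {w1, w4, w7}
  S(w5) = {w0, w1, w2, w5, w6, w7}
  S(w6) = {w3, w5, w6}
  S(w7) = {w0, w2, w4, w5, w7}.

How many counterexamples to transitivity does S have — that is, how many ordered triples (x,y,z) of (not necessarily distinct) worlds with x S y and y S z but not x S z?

Enumerating: (w0,w1,w3), (w0,w1,w4), (w0,w5,w6), (w0,w7,w4), (w1,w0,w7), (w1,w2,w7), (w1,w3,w6), (w1,w4,w7), (w1,w5,w6), (w1,w5,w7), (w2,w1,w3), (w2,w1,w4), … and 28 more.
Total: 40.

40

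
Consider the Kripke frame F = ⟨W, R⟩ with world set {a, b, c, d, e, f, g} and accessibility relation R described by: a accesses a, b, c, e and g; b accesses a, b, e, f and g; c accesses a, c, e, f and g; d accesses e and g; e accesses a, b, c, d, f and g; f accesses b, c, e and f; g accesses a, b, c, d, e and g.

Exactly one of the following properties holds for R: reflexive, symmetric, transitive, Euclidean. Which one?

Reflexive: no — d is not related to itself.
Symmetric: yes — every pair in R has its reverse in R.
Transitive: no — a R b and b R f, but not a R f.
Euclidean: no — a R b and a R c, but not b R c.
Only symmetric holds.

symmetric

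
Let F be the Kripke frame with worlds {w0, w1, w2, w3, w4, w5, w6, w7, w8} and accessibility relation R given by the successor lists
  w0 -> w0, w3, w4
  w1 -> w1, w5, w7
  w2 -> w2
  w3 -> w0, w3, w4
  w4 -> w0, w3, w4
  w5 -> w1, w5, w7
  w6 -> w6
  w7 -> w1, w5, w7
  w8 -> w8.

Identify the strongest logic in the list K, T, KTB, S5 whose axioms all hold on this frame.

S5

Reflexive (axiom T): yes — every world is R-related to itself.
Symmetric (axiom B): yes — every pair in R has its reverse in R.
Euclidean (axiom 5): yes — any two successors of a common world are R-related.
So F validates K, T, KTB, S5. The strongest is S5.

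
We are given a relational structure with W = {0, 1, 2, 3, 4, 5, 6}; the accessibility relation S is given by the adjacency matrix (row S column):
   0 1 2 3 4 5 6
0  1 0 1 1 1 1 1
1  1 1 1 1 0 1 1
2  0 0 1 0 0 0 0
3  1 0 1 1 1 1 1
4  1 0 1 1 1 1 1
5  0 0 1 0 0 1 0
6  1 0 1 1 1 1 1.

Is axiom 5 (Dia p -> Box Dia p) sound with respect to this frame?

No

Axiom 5 corresponds to the accessibility relation being Euclidean.
Euclidean: no — 0 S 2 and 0 S 3, but not 2 S 3.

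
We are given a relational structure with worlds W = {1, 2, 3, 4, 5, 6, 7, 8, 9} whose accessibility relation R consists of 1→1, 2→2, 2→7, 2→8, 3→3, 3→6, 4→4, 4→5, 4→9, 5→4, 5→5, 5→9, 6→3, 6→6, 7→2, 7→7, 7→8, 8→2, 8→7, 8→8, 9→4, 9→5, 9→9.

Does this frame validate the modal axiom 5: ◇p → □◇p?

Yes

The schema 5 characterises exactly the Euclidean frames.
Euclidean: yes — any two successors of a common world are R-related.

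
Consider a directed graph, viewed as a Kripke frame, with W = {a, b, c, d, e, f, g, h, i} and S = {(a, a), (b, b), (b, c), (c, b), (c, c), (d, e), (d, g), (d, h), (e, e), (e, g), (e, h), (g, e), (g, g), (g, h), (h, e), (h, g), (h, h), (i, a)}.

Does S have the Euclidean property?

Euclidean: yes — any two successors of a common world are S-related.

Yes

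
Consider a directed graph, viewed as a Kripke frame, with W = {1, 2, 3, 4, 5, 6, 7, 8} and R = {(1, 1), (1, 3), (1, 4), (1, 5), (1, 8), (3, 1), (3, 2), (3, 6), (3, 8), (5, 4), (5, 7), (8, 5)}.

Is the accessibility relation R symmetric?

Symmetric: no — 1 R 4 but not 4 R 1.

No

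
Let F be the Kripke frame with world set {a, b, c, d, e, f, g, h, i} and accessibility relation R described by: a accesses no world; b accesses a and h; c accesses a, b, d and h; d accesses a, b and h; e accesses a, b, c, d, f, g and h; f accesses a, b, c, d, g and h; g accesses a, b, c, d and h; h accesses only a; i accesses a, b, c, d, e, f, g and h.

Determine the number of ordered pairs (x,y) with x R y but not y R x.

36

Enumerating: (b,a), (b,h), (c,a), (c,b), (c,d), (c,h), (d,a), (d,b), (d,h), (e,a), (e,b), (e,c), … and 24 more.
Total: 36.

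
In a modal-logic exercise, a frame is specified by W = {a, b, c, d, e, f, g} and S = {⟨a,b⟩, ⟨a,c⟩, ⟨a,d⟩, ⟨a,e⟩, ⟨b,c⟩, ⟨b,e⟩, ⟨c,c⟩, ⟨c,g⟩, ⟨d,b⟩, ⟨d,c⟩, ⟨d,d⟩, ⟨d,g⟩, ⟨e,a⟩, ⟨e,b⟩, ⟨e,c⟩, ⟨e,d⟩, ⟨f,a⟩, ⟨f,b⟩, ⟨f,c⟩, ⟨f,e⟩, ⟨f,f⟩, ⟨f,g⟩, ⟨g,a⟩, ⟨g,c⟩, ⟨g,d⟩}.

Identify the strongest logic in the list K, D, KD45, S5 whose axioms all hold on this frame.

D

Serial (axiom D): yes — every world has a successor (e.g. a S b).
Euclidean (axiom 5): no — a S b and a S d, but not b S d.
Transitive (axiom 4): no — a S c and c S g, but not a S g.
Reflexive (axiom T): no — a is not related to itself.
So F validates K, D; KD45 would additionally require S to be Euclidean and transitive. The strongest is D.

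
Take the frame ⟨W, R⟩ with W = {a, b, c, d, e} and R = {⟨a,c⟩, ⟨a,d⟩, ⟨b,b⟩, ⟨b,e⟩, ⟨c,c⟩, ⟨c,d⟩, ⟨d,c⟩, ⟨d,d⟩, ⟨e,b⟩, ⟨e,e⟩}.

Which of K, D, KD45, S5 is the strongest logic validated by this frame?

Serial (axiom D): yes — every world has a successor (e.g. a R c).
Euclidean (axiom 5): yes — any two successors of a common world are R-related.
Transitive (axiom 4): yes — every two-step R-path is closed by a direct edge.
Reflexive (axiom T): no — a is not related to itself.
So F validates K, D, KD45; S5 would additionally require R to be reflexive. The strongest is KD45.

KD45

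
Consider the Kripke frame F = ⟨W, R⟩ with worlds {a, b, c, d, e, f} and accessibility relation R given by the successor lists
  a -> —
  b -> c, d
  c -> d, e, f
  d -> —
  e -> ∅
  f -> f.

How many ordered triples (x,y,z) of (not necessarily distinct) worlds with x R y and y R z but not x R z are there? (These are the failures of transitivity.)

Enumerating: (b,c,e), (b,c,f).

2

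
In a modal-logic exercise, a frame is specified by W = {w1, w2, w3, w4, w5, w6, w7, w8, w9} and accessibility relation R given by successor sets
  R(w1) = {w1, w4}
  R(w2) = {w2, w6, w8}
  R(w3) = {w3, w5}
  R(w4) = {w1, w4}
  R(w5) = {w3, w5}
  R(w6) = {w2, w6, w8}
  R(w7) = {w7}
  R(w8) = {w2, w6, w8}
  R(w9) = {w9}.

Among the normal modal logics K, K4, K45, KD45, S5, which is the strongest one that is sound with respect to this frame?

S5

Transitive (axiom 4): yes — every two-step R-path is closed by a direct edge.
Euclidean (axiom 5): yes — any two successors of a common world are R-related.
Serial (axiom D): yes — every world has a successor (e.g. w1 R w1).
Reflexive (axiom T): yes — every world is R-related to itself.
So F validates K, K4, K45, KD45, S5. The strongest is S5.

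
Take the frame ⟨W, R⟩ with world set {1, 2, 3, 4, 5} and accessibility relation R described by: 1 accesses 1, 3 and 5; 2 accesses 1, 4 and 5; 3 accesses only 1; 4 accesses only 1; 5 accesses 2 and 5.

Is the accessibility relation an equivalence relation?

No

Reflexive: no — 2 is not related to itself.
Symmetric: no — 1 R 5 but not 5 R 1.
Transitive: no — 1 R 5 and 5 R 2, but not 1 R 2.
So R is not an equivalence relation.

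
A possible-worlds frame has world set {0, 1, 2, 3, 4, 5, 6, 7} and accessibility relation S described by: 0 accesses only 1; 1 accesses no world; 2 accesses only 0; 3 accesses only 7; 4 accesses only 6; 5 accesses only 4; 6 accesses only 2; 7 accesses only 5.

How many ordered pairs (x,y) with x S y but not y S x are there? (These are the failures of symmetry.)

7

Enumerating: (0,1), (2,0), (3,7), (4,6), (5,4), (6,2), (7,5).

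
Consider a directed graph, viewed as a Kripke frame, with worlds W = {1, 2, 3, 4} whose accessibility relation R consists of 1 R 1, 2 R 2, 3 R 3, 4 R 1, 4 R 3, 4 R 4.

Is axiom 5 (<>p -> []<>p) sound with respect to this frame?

Axiom 5 corresponds to the accessibility relation being Euclidean.
Euclidean: no — 4 R 1 and 4 R 3, but not 1 R 3.

No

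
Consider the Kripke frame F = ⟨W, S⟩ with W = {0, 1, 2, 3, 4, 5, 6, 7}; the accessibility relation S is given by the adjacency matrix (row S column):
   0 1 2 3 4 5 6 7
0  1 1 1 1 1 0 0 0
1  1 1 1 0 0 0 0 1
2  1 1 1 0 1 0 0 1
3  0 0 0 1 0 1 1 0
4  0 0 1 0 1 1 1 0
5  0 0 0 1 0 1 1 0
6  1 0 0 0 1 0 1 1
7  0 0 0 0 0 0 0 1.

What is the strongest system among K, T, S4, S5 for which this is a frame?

T

Reflexive (axiom T): yes — every world is S-related to itself.
Transitive (axiom 4): no — 0 S 1 and 1 S 7, but not 0 S 7.
Euclidean (axiom 5): no — 0 S 1 and 0 S 3, but not 1 S 3.
So F validates K, T; S4 would additionally require S to be transitive. The strongest is T.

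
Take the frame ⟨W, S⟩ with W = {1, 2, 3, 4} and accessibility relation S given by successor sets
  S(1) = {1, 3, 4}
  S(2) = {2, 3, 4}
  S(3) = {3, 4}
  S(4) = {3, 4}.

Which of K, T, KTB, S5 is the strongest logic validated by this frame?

T

Reflexive (axiom T): yes — every world is S-related to itself.
Symmetric (axiom B): no — 1 S 3 but not 3 S 1.
Euclidean (axiom 5): no — 1 S 3 and 1 S 1, but not 3 S 1.
So F validates K, T; KTB would additionally require S to be symmetric. The strongest is T.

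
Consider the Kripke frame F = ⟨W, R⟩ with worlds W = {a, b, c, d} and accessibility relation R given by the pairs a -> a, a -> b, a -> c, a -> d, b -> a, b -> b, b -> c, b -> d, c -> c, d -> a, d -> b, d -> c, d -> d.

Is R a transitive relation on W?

Transitive: yes — every two-step R-path is closed by a direct edge.

Yes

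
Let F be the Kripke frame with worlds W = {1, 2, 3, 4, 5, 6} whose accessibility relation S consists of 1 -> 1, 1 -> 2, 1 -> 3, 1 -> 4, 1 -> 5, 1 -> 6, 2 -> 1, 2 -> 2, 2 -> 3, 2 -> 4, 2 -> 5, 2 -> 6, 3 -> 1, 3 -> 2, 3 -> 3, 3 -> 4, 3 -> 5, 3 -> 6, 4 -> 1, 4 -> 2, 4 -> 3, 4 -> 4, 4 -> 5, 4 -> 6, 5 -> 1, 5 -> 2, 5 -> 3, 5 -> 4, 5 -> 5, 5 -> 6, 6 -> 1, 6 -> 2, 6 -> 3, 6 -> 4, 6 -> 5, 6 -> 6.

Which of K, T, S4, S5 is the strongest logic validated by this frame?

S5

Reflexive (axiom T): yes — every world is S-related to itself.
Transitive (axiom 4): yes — every two-step S-path is closed by a direct edge.
Euclidean (axiom 5): yes — any two successors of a common world are S-related.
So F validates K, T, S4, S5. The strongest is S5.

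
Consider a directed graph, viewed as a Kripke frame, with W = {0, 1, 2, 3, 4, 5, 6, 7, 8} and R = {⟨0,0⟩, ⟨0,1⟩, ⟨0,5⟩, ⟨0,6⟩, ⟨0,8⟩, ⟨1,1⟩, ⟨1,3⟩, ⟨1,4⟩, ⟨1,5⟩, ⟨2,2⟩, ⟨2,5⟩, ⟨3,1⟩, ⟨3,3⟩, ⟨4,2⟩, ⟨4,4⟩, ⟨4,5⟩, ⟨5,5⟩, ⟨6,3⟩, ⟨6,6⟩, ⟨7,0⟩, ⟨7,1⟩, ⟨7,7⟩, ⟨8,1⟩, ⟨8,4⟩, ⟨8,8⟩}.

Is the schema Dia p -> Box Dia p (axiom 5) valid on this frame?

No

The schema 5 characterises exactly the Euclidean frames.
Euclidean: no — 0 R 1 and 0 R 6, but not 1 R 6.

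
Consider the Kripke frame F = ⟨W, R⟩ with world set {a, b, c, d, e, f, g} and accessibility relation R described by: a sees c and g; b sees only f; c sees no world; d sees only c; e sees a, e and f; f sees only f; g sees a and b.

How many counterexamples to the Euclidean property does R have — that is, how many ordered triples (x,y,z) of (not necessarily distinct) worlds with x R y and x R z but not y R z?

14

Enumerating: (a,c,c), (a,c,g), (a,g,c), (a,g,g), (d,c,c), (e,a,a), (e,a,e), (e,a,f), (e,f,a), (e,f,e), (g,a,a), (g,a,b), (g,b,a), (g,b,b).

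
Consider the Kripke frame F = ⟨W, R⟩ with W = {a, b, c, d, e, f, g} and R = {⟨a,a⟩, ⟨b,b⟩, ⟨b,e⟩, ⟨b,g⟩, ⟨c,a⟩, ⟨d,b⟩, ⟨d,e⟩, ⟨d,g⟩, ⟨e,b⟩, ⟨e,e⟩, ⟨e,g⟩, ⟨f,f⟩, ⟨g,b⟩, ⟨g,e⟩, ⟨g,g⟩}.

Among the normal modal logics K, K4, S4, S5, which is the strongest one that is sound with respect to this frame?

K4

Transitive (axiom 4): yes — every two-step R-path is closed by a direct edge.
Reflexive (axiom T): no — c is not related to itself.
Euclidean (axiom 5): yes — any two successors of a common world are R-related.
So F validates K, K4; S4 would additionally require R to be reflexive. The strongest is K4.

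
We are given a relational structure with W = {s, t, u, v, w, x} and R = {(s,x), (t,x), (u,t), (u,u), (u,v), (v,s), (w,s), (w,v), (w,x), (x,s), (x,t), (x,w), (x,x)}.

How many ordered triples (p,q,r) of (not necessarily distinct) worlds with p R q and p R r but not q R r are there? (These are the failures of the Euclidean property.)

20

Enumerating: (u,t,t), (u,t,u), (u,t,v), (u,v,t), (u,v,u), (u,v,v), (v,s,s), (w,s,s), (w,s,v), (w,v,v), (w,v,x), (w,x,v), … and 8 more.
Total: 20.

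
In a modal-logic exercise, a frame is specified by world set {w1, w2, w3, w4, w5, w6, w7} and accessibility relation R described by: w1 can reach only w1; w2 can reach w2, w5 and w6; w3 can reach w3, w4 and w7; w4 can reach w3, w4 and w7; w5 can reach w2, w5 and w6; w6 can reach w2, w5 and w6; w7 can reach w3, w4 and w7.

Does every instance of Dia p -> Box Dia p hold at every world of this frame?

By correspondence theory, 5 is valid on a frame iff R is Euclidean.
Euclidean: yes — any two successors of a common world are R-related.

Yes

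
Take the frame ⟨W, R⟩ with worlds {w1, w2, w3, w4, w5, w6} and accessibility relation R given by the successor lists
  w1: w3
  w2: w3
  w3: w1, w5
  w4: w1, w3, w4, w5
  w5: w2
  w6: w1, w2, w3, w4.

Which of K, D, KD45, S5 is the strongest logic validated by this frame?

Serial (axiom D): yes — every world has a successor (e.g. w1 R w3).
Euclidean (axiom 5): no — w3 R w1 and w3 R w5, but not w1 R w5.
Transitive (axiom 4): no — w1 R w3 and w3 R w5, but not w1 R w5.
Reflexive (axiom T): no — w1 is not related to itself.
So F validates K, D; KD45 would additionally require R to be Euclidean and transitive. The strongest is D.

D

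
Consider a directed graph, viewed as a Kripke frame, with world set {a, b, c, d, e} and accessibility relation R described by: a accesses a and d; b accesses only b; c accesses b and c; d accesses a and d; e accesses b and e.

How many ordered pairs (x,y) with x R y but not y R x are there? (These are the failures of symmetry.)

Enumerating: (c,b), (e,b).

2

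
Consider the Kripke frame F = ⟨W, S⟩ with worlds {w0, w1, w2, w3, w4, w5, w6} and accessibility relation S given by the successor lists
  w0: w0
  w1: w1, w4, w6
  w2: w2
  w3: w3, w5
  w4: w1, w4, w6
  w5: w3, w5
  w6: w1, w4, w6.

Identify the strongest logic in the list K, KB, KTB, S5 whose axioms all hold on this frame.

Symmetric (axiom B): yes — every pair in S has its reverse in S.
Reflexive (axiom T): yes — every world is S-related to itself.
Euclidean (axiom 5): yes — any two successors of a common world are S-related.
So F validates K, KB, KTB, S5. The strongest is S5.

S5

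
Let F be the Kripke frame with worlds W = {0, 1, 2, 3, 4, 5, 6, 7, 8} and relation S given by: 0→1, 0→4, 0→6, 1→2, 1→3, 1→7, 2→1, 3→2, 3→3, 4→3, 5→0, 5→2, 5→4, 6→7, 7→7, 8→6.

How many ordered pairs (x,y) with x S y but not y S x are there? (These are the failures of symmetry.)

12

Enumerating: (0,1), (0,4), (0,6), (1,3), (1,7), (3,2), (4,3), (5,0), (5,2), (5,4), (6,7), (8,6).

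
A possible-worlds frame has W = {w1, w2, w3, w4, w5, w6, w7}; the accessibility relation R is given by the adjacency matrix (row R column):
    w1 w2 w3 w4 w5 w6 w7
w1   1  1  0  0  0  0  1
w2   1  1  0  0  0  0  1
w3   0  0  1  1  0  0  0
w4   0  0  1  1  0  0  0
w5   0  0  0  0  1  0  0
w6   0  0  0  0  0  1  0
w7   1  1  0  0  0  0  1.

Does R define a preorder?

Yes

Reflexive: yes — every world is R-related to itself.
Transitive: yes — every two-step R-path is closed by a direct edge.
So R is a preorder.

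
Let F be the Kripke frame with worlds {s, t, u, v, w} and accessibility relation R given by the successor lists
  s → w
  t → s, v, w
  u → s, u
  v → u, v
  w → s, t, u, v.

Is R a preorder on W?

Reflexive: no — s is not related to itself.
Transitive: no — s R w and w R t, but not s R t.
So R is not a preorder.

No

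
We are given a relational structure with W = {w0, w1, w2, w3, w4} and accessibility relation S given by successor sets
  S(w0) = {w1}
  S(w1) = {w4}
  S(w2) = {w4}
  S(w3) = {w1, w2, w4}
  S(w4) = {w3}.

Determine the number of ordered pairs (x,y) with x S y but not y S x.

5

Enumerating: (w0,w1), (w1,w4), (w2,w4), (w3,w1), (w3,w2).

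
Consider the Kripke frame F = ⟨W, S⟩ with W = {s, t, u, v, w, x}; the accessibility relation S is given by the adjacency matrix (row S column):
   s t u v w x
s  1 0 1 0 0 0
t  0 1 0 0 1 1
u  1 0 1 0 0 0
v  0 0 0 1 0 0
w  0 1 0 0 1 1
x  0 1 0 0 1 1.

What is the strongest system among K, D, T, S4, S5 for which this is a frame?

Serial (axiom D): yes — every world has a successor (e.g. s S s).
Reflexive (axiom T): yes — every world is S-related to itself.
Transitive (axiom 4): yes — every two-step S-path is closed by a direct edge.
Euclidean (axiom 5): yes — any two successors of a common world are S-related.
So F validates K, D, T, S4, S5. The strongest is S5.

S5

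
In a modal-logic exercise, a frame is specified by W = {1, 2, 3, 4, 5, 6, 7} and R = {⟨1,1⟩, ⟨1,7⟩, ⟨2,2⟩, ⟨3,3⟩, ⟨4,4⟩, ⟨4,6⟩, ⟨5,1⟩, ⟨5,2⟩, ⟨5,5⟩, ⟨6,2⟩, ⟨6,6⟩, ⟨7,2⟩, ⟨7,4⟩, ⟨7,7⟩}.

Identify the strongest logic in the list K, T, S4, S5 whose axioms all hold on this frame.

Reflexive (axiom T): yes — every world is R-related to itself.
Transitive (axiom 4): no — 1 R 7 and 7 R 2, but not 1 R 2.
Euclidean (axiom 5): no — 5 R 1 and 5 R 2, but not 1 R 2.
So F validates K, T; S4 would additionally require R to be transitive. The strongest is T.

T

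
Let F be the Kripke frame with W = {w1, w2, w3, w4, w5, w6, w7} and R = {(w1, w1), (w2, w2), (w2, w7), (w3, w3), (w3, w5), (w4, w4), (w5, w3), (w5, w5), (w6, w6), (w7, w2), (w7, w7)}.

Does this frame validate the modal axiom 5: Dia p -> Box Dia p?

Axiom 5 corresponds to the accessibility relation being Euclidean.
Euclidean: yes — any two successors of a common world are R-related.

Yes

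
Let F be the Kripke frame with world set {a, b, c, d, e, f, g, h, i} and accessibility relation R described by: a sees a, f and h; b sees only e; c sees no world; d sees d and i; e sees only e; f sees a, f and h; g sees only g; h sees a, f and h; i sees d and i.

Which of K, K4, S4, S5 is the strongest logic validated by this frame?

K4

Transitive (axiom 4): yes — every two-step R-path is closed by a direct edge.
Reflexive (axiom T): no — b is not related to itself.
Euclidean (axiom 5): yes — any two successors of a common world are R-related.
So F validates K, K4; S4 would additionally require R to be reflexive. The strongest is K4.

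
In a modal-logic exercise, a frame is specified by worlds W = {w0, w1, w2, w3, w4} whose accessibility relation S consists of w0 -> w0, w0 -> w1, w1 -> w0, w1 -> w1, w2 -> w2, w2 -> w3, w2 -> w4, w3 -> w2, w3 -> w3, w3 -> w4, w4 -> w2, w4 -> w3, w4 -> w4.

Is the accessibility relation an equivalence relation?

Reflexive: yes — every world is S-related to itself.
Symmetric: yes — every pair in S has its reverse in S.
Transitive: yes — every two-step S-path is closed by a direct edge.
So S is an equivalence relation.

Yes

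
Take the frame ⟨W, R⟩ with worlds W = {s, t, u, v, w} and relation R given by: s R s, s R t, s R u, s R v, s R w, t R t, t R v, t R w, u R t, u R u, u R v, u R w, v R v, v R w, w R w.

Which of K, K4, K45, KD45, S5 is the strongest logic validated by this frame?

Transitive (axiom 4): yes — every two-step R-path is closed by a direct edge.
Euclidean (axiom 5): no — s R t and s R u, but not t R u.
Serial (axiom D): yes — every world has a successor (e.g. s R s).
Reflexive (axiom T): yes — every world is R-related to itself.
So F validates K, K4; K45 would additionally require R to be Euclidean. The strongest is K4.

K4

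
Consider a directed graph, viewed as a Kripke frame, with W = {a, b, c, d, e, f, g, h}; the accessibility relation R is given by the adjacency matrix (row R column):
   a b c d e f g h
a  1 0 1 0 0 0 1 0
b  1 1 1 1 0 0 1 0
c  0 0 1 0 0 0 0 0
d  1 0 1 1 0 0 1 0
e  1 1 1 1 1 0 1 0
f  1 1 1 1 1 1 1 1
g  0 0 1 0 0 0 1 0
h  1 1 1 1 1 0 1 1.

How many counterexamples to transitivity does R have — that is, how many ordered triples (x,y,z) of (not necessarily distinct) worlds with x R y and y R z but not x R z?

0

R is transitive; there are no such tuples.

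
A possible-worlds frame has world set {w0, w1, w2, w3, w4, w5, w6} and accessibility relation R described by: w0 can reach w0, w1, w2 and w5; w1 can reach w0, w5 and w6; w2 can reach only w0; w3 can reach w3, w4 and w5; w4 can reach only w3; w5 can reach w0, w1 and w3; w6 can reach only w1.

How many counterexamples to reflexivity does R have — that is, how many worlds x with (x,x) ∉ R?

5

Enumerating: w1, w2, w4, w5, w6.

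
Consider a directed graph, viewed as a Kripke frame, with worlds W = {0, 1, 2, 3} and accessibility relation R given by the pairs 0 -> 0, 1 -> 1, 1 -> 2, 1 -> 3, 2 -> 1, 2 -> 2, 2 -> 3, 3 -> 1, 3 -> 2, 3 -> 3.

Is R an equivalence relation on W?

Yes

Reflexive: yes — every world is R-related to itself.
Symmetric: yes — every pair in R has its reverse in R.
Transitive: yes — every two-step R-path is closed by a direct edge.
So R is an equivalence relation.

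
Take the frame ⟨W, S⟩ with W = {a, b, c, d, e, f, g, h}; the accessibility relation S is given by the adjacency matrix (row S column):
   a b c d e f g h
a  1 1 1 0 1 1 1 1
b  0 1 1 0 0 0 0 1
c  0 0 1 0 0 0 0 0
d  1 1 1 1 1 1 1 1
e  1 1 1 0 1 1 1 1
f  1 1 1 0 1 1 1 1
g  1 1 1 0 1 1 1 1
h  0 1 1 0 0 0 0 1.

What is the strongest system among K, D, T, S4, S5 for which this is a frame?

Serial (axiom D): yes — every world has a successor (e.g. a S a).
Reflexive (axiom T): yes — every world is S-related to itself.
Transitive (axiom 4): yes — every two-step S-path is closed by a direct edge.
Euclidean (axiom 5): no — a S b and a S e, but not b S e.
So F validates K, D, T, S4; S5 would additionally require S to be Euclidean. The strongest is S4.

S4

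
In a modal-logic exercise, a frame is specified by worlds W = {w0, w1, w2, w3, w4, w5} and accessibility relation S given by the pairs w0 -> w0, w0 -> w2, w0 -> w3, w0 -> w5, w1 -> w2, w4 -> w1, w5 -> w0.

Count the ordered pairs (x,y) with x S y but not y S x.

Enumerating: (w0,w2), (w0,w3), (w1,w2), (w4,w1).

4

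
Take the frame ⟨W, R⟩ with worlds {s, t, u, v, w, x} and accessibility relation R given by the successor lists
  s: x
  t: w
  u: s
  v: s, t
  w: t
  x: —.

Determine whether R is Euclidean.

Euclidean: no — v R s and v R t, but not s R t.

No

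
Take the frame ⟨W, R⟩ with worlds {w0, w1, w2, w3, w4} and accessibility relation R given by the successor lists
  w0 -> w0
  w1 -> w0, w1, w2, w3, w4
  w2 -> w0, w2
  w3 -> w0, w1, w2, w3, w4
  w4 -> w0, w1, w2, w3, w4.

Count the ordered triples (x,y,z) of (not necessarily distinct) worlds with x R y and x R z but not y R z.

22

Enumerating: (w1,w0,w1), (w1,w0,w2), (w1,w0,w3), (w1,w0,w4), (w1,w2,w1), (w1,w2,w3), (w1,w2,w4), (w2,w0,w2), (w3,w0,w1), (w3,w0,w2), (w3,w0,w3), (w3,w0,w4), … and 10 more.
Total: 22.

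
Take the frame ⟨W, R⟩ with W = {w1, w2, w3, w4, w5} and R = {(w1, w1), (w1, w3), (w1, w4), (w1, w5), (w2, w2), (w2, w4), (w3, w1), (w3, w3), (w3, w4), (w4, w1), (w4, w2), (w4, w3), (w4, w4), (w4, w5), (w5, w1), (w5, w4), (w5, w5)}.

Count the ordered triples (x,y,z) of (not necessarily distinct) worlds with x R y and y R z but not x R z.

Enumerating: (w1,w4,w2), (w2,w4,w1), (w2,w4,w3), (w2,w4,w5), (w3,w1,w5), (w3,w4,w2), (w3,w4,w5), (w5,w1,w3), (w5,w4,w2), (w5,w4,w3).

10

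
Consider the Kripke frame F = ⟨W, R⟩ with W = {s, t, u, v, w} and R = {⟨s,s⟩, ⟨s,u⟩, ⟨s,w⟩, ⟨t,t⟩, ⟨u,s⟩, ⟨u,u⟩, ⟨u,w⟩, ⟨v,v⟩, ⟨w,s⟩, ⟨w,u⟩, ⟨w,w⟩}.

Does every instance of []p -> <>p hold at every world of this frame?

Yes

The schema D characterises exactly the serial frames.
Serial: yes — every world has a successor (e.g. s R s).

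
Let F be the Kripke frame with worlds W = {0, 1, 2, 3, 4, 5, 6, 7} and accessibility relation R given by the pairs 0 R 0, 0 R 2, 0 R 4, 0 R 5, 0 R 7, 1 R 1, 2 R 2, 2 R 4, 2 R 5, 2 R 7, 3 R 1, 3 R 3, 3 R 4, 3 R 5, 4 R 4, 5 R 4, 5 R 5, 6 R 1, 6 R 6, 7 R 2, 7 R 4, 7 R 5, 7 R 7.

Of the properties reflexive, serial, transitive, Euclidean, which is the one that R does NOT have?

Reflexive: yes — every world is R-related to itself.
Serial: yes — every world has a successor (e.g. 0 R 0).
Transitive: yes — every two-step R-path is closed by a direct edge.
Euclidean: no — 0 R 4 and 0 R 2, but not 4 R 2.
Only Euclidean fails.

Euclidean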